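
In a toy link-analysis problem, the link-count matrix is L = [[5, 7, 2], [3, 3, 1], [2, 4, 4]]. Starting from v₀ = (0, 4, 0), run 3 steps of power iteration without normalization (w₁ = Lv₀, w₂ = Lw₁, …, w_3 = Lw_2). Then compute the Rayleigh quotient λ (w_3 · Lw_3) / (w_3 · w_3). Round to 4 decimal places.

w1 = Lv₀ = (5·0 + 7·4 + 2·0; 3·0 + 3·4 + 1·0; 2·0 + 4·4 + 4·0) = (28, 12, 16)
w2 = Lw1 = (5·28 + 7·12 + 2·16; 3·28 + 3·12 + 1·16; 2·28 + 4·12 + 4·16) = (256, 136, 168)
w3 = Lw2 = (2568, 1344, 1728)
Lw3 = (25704, 13464, 17424)
w3·Lw3 = 2568·25704 + 1344·13464 + 1728·17424 = 114212160; w3·w3 = 2568·2568 + 1344·1344 + 1728·1728 = 11386944
λ ≈ 114212160/11386944 = 10.0301

λ ≈ 10.0301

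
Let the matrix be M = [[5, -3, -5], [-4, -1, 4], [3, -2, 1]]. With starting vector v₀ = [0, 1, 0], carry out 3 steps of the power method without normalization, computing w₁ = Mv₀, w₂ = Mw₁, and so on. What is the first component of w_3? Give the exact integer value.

w1 = Mv₀ = (5·0 + (-3)·1 + (-5)·0; (-4)·0 + (-1)·1 + 4·0; 3·0 + (-2)·1 + 1·0) = (-3, -1, -2)
w2 = Mw1 = (5·(-3) + (-3)·(-1) + (-5)·(-2); (-4)·(-3) + (-1)·(-1) + 4·(-2); 3·(-3) + (-2)·(-1) + 1·(-2)) = (-2, 5, -9)
w3 = Mw2 = (20, -33, -25)
The requested component of w3 is 20.

20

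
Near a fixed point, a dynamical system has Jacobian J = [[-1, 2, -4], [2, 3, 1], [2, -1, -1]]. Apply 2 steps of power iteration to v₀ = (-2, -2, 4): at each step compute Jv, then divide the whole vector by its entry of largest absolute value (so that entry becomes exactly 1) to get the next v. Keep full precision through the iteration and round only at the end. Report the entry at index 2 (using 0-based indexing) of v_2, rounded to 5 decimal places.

0.40000

Jv0 = (-18.000000, -6.000000, -6.000000); divide by -18.000000 → v1 = (1.000000, 0.333333, 0.333333)
Jv1 = (-1.666667, 3.333333, 1.333333); divide by 3.333333 → v2 = (-0.500000, 1.000000, 0.400000)
Requested entry of v2: -24/-60 = 0.40000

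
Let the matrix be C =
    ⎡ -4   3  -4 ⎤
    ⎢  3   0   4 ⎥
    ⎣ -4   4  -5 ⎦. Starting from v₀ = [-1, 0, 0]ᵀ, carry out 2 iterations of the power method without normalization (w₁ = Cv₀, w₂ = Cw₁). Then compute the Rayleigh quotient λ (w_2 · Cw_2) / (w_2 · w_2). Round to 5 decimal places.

w1 = Cv₀ = (4, -3, 4)
w2 = Cw1 = (-41, 28, -48)
Cw2 = (440, -315, 516)
w2·Cw2 = (-41)·440 + 28·(-315) + (-48)·516 = -51628; w2·w2 = (-41)·(-41) + 28·28 + (-48)·(-48) = 4769
λ ≈ -51628/4769 = -10.82575

λ ≈ -10.82575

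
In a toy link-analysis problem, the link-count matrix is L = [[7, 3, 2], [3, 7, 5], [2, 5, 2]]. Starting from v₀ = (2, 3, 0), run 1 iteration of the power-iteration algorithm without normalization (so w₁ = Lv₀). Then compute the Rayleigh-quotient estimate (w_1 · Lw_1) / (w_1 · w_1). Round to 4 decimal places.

λ ≈ 12.4348

w1 = Lv₀ = (23, 27, 19)
Lw1 = (280, 353, 219)
w1·Lw1 = 23·280 + 27·353 + 19·219 = 20132; w1·w1 = 23·23 + 27·27 + 19·19 = 1619
λ ≈ 20132/1619 = 12.4348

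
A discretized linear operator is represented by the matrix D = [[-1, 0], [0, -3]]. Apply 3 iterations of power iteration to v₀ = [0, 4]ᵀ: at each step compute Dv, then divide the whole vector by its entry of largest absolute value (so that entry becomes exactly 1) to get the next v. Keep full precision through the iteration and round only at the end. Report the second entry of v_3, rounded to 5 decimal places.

Dv0 = (0.000000, -12.000000); divide by -12.000000 → v1 = (0.000000, 1.000000)
Dv1 = (0.000000, -3.000000); divide by -3.000000 → v2 = (0.000000, 1.000000)
Dv2 = (0.000000, -3.000000); divide by -3.000000 → v3 = (0.000000, 1.000000)
Requested entry of v3: -108/-108 = 1.00000

1.00000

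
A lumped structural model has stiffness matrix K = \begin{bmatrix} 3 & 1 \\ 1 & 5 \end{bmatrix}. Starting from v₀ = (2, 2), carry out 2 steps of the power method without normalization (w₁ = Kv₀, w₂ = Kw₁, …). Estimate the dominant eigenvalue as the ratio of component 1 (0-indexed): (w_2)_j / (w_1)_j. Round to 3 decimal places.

w1 = Kv₀ = (3·2 + 1·2; 1·2 + 5·2) = (8, 12)
w2 = Kw1 = (3·8 + 1·12; 1·8 + 5·12) = (36, 68)
Ratio at component: 68 / 12 = 5.667

5.667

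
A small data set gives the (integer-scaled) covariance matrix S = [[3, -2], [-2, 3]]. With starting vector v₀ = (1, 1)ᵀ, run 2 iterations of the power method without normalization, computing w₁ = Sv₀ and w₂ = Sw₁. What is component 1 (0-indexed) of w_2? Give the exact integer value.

1

w1 = Sv₀ = (3·1 + (-2)·1; (-2)·1 + 3·1) = (1, 1)
w2 = Sw1 = (3·1 + (-2)·1; (-2)·1 + 3·1) = (1, 1)
The requested component of w2 is 1.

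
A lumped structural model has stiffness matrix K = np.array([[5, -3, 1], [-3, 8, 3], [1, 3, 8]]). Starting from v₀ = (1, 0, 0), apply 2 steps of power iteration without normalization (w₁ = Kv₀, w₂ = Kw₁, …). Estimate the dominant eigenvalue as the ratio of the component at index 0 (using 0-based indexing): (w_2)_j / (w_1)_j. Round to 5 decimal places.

7.00000

w1 = Kv₀ = (5, -3, 1)
w2 = Kw1 = (35, -36, 4)
Ratio at component: 35 / 5 = 7.00000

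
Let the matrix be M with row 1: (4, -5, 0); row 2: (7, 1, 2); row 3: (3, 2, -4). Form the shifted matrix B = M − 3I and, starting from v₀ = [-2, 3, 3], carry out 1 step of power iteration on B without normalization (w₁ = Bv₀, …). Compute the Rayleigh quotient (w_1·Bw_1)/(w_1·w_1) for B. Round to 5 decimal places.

B = M − 3I has rows (1, -5, 0); (7, -2, 2); (3, 2, -7)
w1 = Bv₀ = (-17, -14, -21)
Bw1 = (53, -133, 68)
w1·Bw1 = -467; w1·w1 = 926; μ ≈ -467/926 = -0.50432

μ ≈ -0.50432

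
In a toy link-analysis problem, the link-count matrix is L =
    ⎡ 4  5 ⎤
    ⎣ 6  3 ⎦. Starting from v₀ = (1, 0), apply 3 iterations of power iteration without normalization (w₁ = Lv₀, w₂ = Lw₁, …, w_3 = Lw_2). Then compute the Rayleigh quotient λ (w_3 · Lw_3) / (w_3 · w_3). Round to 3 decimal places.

w1 = Lv₀ = (4·1 + 5·0; 6·1 + 3·0) = (4, 6)
w2 = Lw1 = (4·4 + 5·6; 6·4 + 3·6) = (46, 42)
w3 = Lw2 = (394, 402)
Lw3 = (3586, 3570)
w3·Lw3 = 394·3586 + 402·3570 = 2848024; w3·w3 = 394·394 + 402·402 = 316840
λ ≈ 2848024/316840 = 8.989

λ ≈ 8.989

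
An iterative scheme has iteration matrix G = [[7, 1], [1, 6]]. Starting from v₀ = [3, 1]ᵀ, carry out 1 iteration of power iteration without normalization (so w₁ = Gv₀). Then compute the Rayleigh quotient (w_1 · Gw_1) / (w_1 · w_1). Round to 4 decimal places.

w1 = Gv₀ = (7·3 + 1·1; 1·3 + 6·1) = (22, 9)
Gw1 = (163, 76)
w1·Gw1 = 22·163 + 9·76 = 4270; w1·w1 = 22·22 + 9·9 = 565
λ ≈ 4270/565 = 7.5575

λ ≈ 7.5575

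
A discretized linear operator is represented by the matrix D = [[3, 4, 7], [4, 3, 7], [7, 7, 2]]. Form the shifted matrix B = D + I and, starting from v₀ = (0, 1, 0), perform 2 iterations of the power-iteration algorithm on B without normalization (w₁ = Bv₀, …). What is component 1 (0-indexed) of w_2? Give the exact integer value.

81

B = D + I has rows (4, 4, 7); (4, 4, 7); (7, 7, 3)
w1 = Bv₀ = (4·0 + 4·1 + 7·0; 4·0 + 4·1 + 7·0; 7·0 + 7·1 + 3·0) = (4, 4, 7)
w2 = Bw1 = (4·4 + 4·4 + 7·7; 4·4 + 4·4 + 7·7; 7·4 + 7·4 + 3·7) = (81, 81, 77)
Requested component of w2: 81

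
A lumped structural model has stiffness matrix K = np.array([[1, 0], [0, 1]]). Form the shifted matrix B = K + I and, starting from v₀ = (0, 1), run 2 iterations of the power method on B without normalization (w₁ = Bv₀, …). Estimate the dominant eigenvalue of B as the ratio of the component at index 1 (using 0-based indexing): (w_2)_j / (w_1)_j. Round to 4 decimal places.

2.0000

B = K + I has rows (2, 0); (0, 2)
w1 = Bv₀ = (0, 2)
w2 = Bw1 = (0, 4)
Ratio: 4/2 = 2.0000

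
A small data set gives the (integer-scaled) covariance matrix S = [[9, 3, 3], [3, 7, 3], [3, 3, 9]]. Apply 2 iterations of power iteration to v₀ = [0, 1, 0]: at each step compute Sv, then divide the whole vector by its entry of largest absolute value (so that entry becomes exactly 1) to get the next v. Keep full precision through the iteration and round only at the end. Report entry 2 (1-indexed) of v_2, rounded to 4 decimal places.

1.0000

Sv0 = (3.00000, 7.00000, 3.00000); divide by 7.00000 → v1 = (0.42857, 1.00000, 0.42857)
Sv1 = (8.14286, 9.57143, 8.14286); divide by 9.57143 → v2 = (0.85075, 1.00000, 0.85075)
Requested entry of v2: 67/67 = 1.0000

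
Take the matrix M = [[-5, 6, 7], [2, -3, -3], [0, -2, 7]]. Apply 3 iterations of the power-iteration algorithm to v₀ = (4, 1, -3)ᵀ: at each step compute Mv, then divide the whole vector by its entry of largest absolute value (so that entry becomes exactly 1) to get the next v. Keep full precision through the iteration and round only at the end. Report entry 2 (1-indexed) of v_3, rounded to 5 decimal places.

-0.43071

Mv0 = (-35.000000, 14.000000, -23.000000); divide by -35.000000 → v1 = (1.000000, -0.400000, 0.657143)
Mv1 = (-2.800000, 1.228571, 5.400000); divide by 5.400000 → v2 = (-0.518519, 0.227513, 1.000000)
Mv2 = (10.957672, -4.719577, 6.544974); divide by 10.957672 → v3 = (1.000000, -0.430710, 0.597296)
Requested entry of v3: 892/-2071 = -0.43071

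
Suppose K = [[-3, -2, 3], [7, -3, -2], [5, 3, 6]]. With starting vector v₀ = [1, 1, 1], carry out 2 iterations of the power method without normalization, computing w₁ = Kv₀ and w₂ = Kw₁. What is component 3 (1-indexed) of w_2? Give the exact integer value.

80

w1 = Kv₀ = ((-3)·1 + (-2)·1 + 3·1; 7·1 + (-3)·1 + (-2)·1; 5·1 + 3·1 + 6·1) = (-2, 2, 14)
w2 = Kw1 = ((-3)·(-2) + (-2)·2 + 3·14; 7·(-2) + (-3)·2 + (-2)·14; 5·(-2) + 3·2 + 6·14) = (44, -48, 80)
The requested component of w2 is 80.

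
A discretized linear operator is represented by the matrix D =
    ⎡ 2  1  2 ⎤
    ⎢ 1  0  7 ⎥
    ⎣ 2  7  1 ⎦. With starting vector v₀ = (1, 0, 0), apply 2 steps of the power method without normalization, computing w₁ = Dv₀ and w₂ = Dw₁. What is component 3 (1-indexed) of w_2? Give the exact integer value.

13

w1 = Dv₀ = (2·1 + 1·0 + 2·0; 1·1 + 0·0 + 7·0; 2·1 + 7·0 + 1·0) = (2, 1, 2)
w2 = Dw1 = (2·2 + 1·1 + 2·2; 1·2 + 0·1 + 7·2; 2·2 + 7·1 + 1·2) = (9, 16, 13)
The requested component of w2 is 13.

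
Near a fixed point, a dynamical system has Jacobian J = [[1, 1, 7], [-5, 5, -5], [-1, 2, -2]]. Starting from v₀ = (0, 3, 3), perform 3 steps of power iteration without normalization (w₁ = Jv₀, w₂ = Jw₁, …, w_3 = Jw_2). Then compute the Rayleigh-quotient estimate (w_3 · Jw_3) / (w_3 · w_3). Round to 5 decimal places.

w1 = Jv₀ = (1·0 + 1·3 + 7·3; (-5)·0 + 5·3 + (-5)·3; (-1)·0 + 2·3 + (-2)·3) = (24, 0, 0)
w2 = Jw1 = (1·24 + 1·0 + 7·0; (-5)·24 + 5·0 + (-5)·0; (-1)·24 + 2·0 + (-2)·0) = (24, -120, -24)
w3 = Jw2 = (-264, -600, -216)
Jw3 = (-2376, -600, -504)
w3·Jw3 = (-264)·(-2376) + (-600)·(-600) + (-216)·(-504) = 1096128; w3·w3 = (-264)·(-264) + (-600)·(-600) + (-216)·(-216) = 476352
λ ≈ 1096128/476352 = 2.30109

λ ≈ 2.30109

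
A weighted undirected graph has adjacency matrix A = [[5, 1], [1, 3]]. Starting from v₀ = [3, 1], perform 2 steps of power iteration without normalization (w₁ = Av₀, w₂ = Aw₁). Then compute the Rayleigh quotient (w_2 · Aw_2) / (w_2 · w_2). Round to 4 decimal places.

5.4135

w1 = Av₀ = (16, 6)
w2 = Aw1 = (86, 34)
Aw2 = (464, 188)
w2·Aw2 = 86·464 + 34·188 = 46296; w2·w2 = 86·86 + 34·34 = 8552
λ ≈ 46296/8552 = 5.4135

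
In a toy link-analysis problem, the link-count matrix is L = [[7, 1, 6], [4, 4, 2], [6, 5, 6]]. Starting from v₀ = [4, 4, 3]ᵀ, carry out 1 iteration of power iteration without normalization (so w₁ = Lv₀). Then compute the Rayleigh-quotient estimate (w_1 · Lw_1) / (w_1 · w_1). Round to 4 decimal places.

λ ≈ 14.0642

w1 = Lv₀ = (7·4 + 1·4 + 6·3; 4·4 + 4·4 + 2·3; 6·4 + 5·4 + 6·3) = (50, 38, 62)
Lw1 = (760, 476, 862)
w1·Lw1 = 50·760 + 38·476 + 62·862 = 109532; w1·w1 = 50·50 + 38·38 + 62·62 = 7788
λ ≈ 109532/7788 = 14.0642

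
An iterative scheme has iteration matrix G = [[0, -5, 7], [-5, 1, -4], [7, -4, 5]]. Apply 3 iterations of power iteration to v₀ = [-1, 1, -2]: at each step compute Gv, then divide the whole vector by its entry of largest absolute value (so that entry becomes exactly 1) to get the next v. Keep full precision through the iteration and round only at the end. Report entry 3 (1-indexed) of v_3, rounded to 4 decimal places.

Gv0 = (-19.00000, 14.00000, -21.00000); divide by -21.00000 → v1 = (0.90476, -0.66667, 1.00000)
Gv1 = (10.33333, -9.19048, 14.00000); divide by 14.00000 → v2 = (0.73810, -0.65646, 1.00000)
Gv2 = (10.28231, -8.34694, 12.79252); divide by 12.79252 → v3 = (0.80378, -0.65249, 1.00000)
Requested entry of v3: -3761/-3761 = 1.0000

1.0000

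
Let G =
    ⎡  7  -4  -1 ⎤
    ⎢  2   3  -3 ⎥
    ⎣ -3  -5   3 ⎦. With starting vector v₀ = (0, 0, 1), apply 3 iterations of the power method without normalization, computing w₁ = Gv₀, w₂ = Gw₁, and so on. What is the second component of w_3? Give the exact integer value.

-137

w1 = Gv₀ = (7·0 + (-4)·0 + (-1)·1; 2·0 + 3·0 + (-3)·1; (-3)·0 + (-5)·0 + 3·1) = (-1, -3, 3)
w2 = Gw1 = (7·(-1) + (-4)·(-3) + (-1)·3; 2·(-1) + 3·(-3) + (-3)·3; (-3)·(-1) + (-5)·(-3) + 3·3) = (2, -20, 27)
w3 = Gw2 = (67, -137, 175)
The requested component of w3 is -137.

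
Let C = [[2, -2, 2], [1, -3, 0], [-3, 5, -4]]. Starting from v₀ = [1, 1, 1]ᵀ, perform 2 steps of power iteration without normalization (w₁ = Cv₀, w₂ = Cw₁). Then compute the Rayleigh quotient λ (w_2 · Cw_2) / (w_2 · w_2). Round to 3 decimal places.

w1 = Cv₀ = (2, -2, -2)
w2 = Cw1 = (4, 8, -8)
Cw2 = (-24, -20, 60)
w2·Cw2 = 4·(-24) + 8·(-20) + (-8)·60 = -736; w2·w2 = 4·4 + 8·8 + (-8)·(-8) = 144
λ ≈ -736/144 = -5.111

-5.111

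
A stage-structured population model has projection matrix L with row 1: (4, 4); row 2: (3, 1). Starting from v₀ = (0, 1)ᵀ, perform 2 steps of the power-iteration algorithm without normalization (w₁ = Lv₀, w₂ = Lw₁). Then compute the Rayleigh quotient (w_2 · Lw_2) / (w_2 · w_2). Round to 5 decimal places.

λ ≈ 6.30756

w1 = Lv₀ = (4, 1)
w2 = Lw1 = (20, 13)
Lw2 = (132, 73)
w2·Lw2 = 20·132 + 13·73 = 3589; w2·w2 = 20·20 + 13·13 = 569
λ ≈ 3589/569 = 6.30756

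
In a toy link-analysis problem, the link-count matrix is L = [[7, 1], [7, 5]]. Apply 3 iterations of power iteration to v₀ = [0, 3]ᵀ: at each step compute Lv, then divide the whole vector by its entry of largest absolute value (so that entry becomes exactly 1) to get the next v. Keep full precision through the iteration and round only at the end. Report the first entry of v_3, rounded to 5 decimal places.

0.47541

Lv0 = (3.000000, 15.000000); divide by 15.000000 → v1 = (0.200000, 1.000000)
Lv1 = (2.400000, 6.400000); divide by 6.400000 → v2 = (0.375000, 1.000000)
Lv2 = (3.625000, 7.625000); divide by 7.625000 → v3 = (0.475410, 1.000000)
Requested entry of v3: 348/732 = 0.47541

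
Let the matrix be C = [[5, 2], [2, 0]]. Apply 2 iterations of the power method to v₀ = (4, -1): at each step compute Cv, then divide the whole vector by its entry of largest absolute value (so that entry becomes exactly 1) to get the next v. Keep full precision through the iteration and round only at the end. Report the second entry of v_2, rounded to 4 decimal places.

0.3396

Cv0 = (18.00000, 8.00000); divide by 18.00000 → v1 = (1.00000, 0.44444)
Cv1 = (5.88889, 2.00000); divide by 5.88889 → v2 = (1.00000, 0.33962)
Requested entry of v2: 36/106 = 0.3396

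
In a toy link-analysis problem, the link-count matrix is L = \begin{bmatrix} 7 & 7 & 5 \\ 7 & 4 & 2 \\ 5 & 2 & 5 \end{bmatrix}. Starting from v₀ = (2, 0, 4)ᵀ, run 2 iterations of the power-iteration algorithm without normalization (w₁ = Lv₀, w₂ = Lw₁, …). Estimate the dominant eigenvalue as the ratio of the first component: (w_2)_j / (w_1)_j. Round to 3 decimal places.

w1 = Lv₀ = (34, 22, 30)
w2 = Lw1 = (542, 386, 364)
Ratio at component: 542 / 34 = 15.941

15.941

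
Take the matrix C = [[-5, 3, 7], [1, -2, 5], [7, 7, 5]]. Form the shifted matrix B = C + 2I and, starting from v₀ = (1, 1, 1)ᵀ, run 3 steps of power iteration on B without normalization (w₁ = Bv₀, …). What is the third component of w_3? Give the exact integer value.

B = C + 2I has rows (-3, 3, 7); (1, 0, 5); (7, 7, 7)
w1 = Bv₀ = (7, 6, 21)
w2 = Bw1 = (144, 112, 238)
w3 = Bw2 = (1570, 1334, 3458)
Requested component of w3: 3458

3458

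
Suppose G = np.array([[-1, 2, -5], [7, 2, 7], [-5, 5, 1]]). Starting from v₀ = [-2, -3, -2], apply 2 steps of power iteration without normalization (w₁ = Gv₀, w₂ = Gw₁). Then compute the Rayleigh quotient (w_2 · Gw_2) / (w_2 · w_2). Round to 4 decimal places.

w1 = Gv₀ = ((-1)·(-2) + 2·(-3) + (-5)·(-2); 7·(-2) + 2·(-3) + 7·(-2); (-5)·(-2) + 5·(-3) + 1·(-2)) = (6, -34, -7)
w2 = Gw1 = ((-1)·6 + 2·(-34) + (-5)·(-7); 7·6 + 2·(-34) + 7·(-7); (-5)·6 + 5·(-34) + 1·(-7)) = (-39, -75, -207)
Gw2 = (924, -1872, -387)
w2·Gw2 = (-39)·924 + (-75)·(-1872) + (-207)·(-387) = 184473; w2·w2 = (-39)·(-39) + (-75)·(-75) + (-207)·(-207) = 49995
λ ≈ 184473/49995 = 3.6898

λ ≈ 3.6898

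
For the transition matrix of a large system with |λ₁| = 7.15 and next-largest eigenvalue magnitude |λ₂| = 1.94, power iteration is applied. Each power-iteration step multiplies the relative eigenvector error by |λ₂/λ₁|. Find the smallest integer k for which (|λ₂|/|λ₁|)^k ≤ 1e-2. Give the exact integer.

4

|λ₂/λ₁| = 1.94/7.15 = 0.27133
Need k ≥ ln(1e-2) / ln(0.27133) = -4.6052 / -1.3044 ≈ 3.530
Smallest integer k satisfying the bound: 4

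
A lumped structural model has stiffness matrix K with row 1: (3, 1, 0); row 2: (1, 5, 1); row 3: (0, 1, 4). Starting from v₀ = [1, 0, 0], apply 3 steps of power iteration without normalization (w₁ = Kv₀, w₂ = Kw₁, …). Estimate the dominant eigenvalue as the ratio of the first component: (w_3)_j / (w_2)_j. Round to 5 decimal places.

λ ≈ 3.80000

w1 = Kv₀ = (3, 1, 0)
w2 = Kw1 = (10, 8, 1)
w3 = Kw2 = (38, 51, 12)
Ratio at component: 38 / 10 = 3.80000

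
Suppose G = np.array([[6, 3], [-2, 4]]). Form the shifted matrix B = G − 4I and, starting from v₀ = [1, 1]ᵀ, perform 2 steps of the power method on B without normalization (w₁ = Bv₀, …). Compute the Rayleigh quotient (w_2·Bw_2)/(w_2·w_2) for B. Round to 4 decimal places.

-0.0690

B = G − 4I has rows (2, 3); (-2, 0)
w1 = Bv₀ = (5, -2)
w2 = Bw1 = (4, -10)
Bw2 = (-22, -8)
w2·Bw2 = -8; w2·w2 = 116; μ ≈ -8/116 = -0.0690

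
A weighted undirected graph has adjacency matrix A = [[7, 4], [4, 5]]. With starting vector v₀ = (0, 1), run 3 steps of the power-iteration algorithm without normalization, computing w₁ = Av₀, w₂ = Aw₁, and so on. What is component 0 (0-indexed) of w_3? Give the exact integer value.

500

w1 = Av₀ = (4, 5)
w2 = Aw1 = (48, 41)
w3 = Aw2 = (500, 397)
The requested component of w3 is 500.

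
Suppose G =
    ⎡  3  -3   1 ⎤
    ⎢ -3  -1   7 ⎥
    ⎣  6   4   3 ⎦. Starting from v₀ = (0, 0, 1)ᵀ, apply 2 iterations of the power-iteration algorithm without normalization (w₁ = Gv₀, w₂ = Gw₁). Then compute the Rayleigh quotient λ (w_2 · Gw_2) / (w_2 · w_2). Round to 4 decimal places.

λ ≈ 3.5440

w1 = Gv₀ = (1, 7, 3)
w2 = Gw1 = (-15, 11, 43)
Gw2 = (-35, 335, 83)
w2·Gw2 = (-15)·(-35) + 11·335 + 43·83 = 7779; w2·w2 = (-15)·(-15) + 11·11 + 43·43 = 2195
λ ≈ 7779/2195 = 3.5440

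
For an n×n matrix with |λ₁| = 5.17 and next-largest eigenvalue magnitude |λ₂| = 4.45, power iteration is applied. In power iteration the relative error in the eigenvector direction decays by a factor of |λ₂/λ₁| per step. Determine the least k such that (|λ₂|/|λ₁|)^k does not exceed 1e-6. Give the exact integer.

|λ₂/λ₁| = 4.45/5.17 = 0.86074
Need k ≥ ln(1e-6) / ln(0.86074) = -13.8155 / -0.1500 ≈ 92.123
Smallest integer k satisfying the bound: 93

93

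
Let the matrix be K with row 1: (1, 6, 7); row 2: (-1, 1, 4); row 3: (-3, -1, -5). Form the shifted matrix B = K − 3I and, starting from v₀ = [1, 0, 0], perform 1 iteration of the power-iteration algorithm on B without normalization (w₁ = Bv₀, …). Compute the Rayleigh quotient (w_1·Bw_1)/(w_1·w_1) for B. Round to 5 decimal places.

B = K − 3I has rows (-2, 6, 7); (-1, -2, 4); (-3, -1, -8)
w1 = Bv₀ = ((-2)·1 + 6·0 + 7·0; (-1)·1 + (-2)·0 + 4·0; (-3)·1 + (-1)·0 + (-8)·0) = (-2, -1, -3)
Bw1 = (-23, -8, 31)
w1·Bw1 = -39; w1·w1 = 14; μ ≈ -39/14 = -2.78571

μ ≈ -2.78571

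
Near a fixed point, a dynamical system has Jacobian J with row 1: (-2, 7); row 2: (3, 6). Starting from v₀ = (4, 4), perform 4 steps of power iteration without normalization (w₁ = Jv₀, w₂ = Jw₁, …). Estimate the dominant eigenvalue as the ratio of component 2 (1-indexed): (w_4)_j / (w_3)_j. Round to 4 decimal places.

λ ≈ 7.9738

w1 = Jv₀ = ((-2)·4 + 7·4; 3·4 + 6·4) = (20, 36)
w2 = Jw1 = ((-2)·20 + 7·36; 3·20 + 6·36) = (212, 276)
w3 = Jw2 = (1508, 2292)
w4 = Jw3 = (13028, 18276)
Ratio at component: 18276 / 2292 = 7.9738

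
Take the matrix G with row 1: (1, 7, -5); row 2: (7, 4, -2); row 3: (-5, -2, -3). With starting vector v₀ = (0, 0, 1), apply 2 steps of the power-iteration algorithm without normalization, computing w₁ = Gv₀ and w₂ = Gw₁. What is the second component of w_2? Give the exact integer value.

w1 = Gv₀ = (1·0 + 7·0 + (-5)·1; 7·0 + 4·0 + (-2)·1; (-5)·0 + (-2)·0 + (-3)·1) = (-5, -2, -3)
w2 = Gw1 = (1·(-5) + 7·(-2) + (-5)·(-3); 7·(-5) + 4·(-2) + (-2)·(-3); (-5)·(-5) + (-2)·(-2) + (-3)·(-3)) = (-4, -37, 38)
The requested component of w2 is -37.

-37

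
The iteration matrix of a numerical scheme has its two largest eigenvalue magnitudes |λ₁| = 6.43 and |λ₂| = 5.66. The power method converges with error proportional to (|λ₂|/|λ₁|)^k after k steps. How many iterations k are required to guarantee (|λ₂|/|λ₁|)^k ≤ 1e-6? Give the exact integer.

109

|λ₂/λ₁| = 5.66/6.43 = 0.88025
Need k ≥ ln(1e-6) / ln(0.88025) = -13.8155 / -0.1276 ≈ 108.314
Smallest integer k satisfying the bound: 109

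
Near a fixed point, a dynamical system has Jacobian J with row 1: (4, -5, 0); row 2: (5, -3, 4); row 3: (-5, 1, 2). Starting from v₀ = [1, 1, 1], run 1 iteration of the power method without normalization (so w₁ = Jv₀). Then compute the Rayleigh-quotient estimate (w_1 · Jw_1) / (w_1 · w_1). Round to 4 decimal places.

-4.0488

w1 = Jv₀ = (4·1 + (-5)·1 + 0·1; 5·1 + (-3)·1 + 4·1; (-5)·1 + 1·1 + 2·1) = (-1, 6, -2)
Jw1 = (-34, -31, 7)
w1·Jw1 = (-1)·(-34) + 6·(-31) + (-2)·7 = -166; w1·w1 = (-1)·(-1) + 6·6 + (-2)·(-2) = 41
λ ≈ -166/41 = -4.0488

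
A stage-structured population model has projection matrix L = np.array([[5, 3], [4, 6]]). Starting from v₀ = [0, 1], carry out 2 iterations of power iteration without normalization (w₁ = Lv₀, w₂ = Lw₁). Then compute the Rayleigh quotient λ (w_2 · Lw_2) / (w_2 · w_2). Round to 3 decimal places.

w1 = Lv₀ = (5·0 + 3·1; 4·0 + 6·1) = (3, 6)
w2 = Lw1 = (5·3 + 3·6; 4·3 + 6·6) = (33, 48)
Lw2 = (309, 420)
w2·Lw2 = 33·309 + 48·420 = 30357; w2·w2 = 33·33 + 48·48 = 3393
λ ≈ 30357/3393 = 8.947

λ ≈ 8.947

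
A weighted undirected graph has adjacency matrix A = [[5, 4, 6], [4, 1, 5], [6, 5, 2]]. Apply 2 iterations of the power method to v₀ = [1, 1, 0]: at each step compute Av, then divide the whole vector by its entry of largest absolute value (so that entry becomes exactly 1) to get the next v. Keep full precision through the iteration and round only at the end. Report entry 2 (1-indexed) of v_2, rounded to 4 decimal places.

Av0 = (9.00000, 5.00000, 11.00000); divide by 11.00000 → v1 = (0.81818, 0.45455, 1.00000)
Av1 = (11.90909, 8.72727, 9.18182); divide by 11.90909 → v2 = (1.00000, 0.73282, 0.77099)
Requested entry of v2: 96/131 = 0.7328

0.7328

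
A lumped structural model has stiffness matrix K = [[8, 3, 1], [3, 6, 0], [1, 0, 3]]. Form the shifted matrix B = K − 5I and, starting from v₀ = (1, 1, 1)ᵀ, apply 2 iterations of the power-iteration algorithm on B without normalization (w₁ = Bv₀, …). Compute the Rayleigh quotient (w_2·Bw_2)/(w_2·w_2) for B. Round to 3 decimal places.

5.151

B = K − 5I has rows (3, 3, 1); (3, 1, 0); (1, 0, -2)
w1 = Bv₀ = (7, 4, -1)
w2 = Bw1 = (32, 25, 9)
Bw2 = (180, 121, 14)
w2·Bw2 = 8911; w2·w2 = 1730; μ ≈ 8911/1730 = 5.151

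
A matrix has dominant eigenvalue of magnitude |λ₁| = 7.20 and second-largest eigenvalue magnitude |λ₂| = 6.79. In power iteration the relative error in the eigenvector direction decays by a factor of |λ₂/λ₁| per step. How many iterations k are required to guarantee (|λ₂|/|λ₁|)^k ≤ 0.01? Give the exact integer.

79

|λ₂/λ₁| = 6.79/7.20 = 0.94306
Need k ≥ ln(0.01) / ln(0.94306) = -4.6052 / -0.0586 ≈ 78.546
Smallest integer k satisfying the bound: 79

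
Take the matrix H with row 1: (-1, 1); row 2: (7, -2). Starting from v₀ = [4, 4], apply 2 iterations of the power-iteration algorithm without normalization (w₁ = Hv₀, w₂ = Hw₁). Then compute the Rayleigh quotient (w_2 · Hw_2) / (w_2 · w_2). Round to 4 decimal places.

λ ≈ -5.0000

w1 = Hv₀ = ((-1)·4 + 1·4; 7·4 + (-2)·4) = (0, 20)
w2 = Hw1 = ((-1)·0 + 1·20; 7·0 + (-2)·20) = (20, -40)
Hw2 = (-60, 220)
w2·Hw2 = 20·(-60) + (-40)·220 = -10000; w2·w2 = 20·20 + (-40)·(-40) = 2000
λ ≈ -10000/2000 = -5.0000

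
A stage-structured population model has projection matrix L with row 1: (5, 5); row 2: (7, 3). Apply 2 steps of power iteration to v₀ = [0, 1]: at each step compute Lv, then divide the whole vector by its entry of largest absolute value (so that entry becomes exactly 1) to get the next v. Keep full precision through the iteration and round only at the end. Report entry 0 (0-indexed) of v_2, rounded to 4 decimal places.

0.9091

Lv0 = (5.00000, 3.00000); divide by 5.00000 → v1 = (1.00000, 0.60000)
Lv1 = (8.00000, 8.80000); divide by 8.80000 → v2 = (0.90909, 1.00000)
Requested entry of v2: 40/44 = 0.9091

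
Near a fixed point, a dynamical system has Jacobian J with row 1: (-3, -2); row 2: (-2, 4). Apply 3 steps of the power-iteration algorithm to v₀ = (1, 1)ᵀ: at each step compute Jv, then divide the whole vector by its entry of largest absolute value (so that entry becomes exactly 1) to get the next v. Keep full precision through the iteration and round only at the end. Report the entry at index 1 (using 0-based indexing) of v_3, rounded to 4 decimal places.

-0.7246

Jv0 = (-5.00000, 2.00000); divide by -5.00000 → v1 = (1.00000, -0.40000)
Jv1 = (-2.20000, -3.60000); divide by -3.60000 → v2 = (0.61111, 1.00000)
Jv2 = (-3.83333, 2.77778); divide by -3.83333 → v3 = (1.00000, -0.72464)
Requested entry of v3: 50/-69 = -0.7246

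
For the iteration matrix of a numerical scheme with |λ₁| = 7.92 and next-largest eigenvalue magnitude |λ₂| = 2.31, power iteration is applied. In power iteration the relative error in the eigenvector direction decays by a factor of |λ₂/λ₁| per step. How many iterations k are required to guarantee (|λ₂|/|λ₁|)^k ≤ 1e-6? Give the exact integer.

|λ₂/λ₁| = 2.31/7.92 = 0.29167
Need k ≥ ln(1e-6) / ln(0.29167) = -13.8155 / -1.2321 ≈ 11.213
Smallest integer k satisfying the bound: 12

12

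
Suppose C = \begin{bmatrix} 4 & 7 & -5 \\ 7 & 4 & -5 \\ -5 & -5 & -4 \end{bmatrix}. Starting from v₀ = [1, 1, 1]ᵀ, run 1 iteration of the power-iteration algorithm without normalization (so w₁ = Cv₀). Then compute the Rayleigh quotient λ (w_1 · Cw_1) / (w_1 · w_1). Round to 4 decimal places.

6.2985

w1 = Cv₀ = (4·1 + 7·1 + (-5)·1; 7·1 + 4·1 + (-5)·1; (-5)·1 + (-5)·1 + (-4)·1) = (6, 6, -14)
Cw1 = (136, 136, -4)
w1·Cw1 = 6·136 + 6·136 + (-14)·(-4) = 1688; w1·w1 = 6·6 + 6·6 + (-14)·(-14) = 268
λ ≈ 1688/268 = 6.2985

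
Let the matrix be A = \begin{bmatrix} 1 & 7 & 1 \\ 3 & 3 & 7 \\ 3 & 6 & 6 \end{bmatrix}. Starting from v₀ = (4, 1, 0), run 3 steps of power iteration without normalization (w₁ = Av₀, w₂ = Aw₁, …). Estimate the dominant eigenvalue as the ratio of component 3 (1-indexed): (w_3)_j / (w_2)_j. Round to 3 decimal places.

w1 = Av₀ = (1·4 + 7·1 + 1·0; 3·4 + 3·1 + 7·0; 3·4 + 6·1 + 6·0) = (11, 15, 18)
w2 = Aw1 = (1·11 + 7·15 + 1·18; 3·11 + 3·15 + 7·18; 3·11 + 6·15 + 6·18) = (134, 204, 231)
w3 = Aw2 = (1793, 2631, 3012)
Ratio at component: 3012 / 231 = 13.039

13.039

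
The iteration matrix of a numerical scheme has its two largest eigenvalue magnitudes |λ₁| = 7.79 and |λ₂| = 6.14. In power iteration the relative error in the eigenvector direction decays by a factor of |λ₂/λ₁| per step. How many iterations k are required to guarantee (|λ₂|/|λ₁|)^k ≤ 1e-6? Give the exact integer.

|λ₂/λ₁| = 6.14/7.79 = 0.78819
Need k ≥ ln(1e-6) / ln(0.78819) = -13.8155 / -0.2380 ≈ 58.044
Smallest integer k satisfying the bound: 59

59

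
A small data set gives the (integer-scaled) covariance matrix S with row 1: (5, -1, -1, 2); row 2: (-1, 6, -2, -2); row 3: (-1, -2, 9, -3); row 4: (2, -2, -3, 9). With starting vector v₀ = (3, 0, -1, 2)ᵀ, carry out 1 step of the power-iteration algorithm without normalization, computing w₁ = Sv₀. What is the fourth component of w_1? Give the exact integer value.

27

w1 = Sv₀ = (5·3 + (-1)·0 + (-1)·(-1) + 2·2; (-1)·3 + 6·0 + (-2)·(-1) + (-2)·2; (-1)·3 + (-2)·0 + 9·(-1) + (-3)·2; 2·3 + (-2)·0 + (-3)·(-1) + 9·2) = (20, -5, -18, 27)
The requested component of w1 is 27.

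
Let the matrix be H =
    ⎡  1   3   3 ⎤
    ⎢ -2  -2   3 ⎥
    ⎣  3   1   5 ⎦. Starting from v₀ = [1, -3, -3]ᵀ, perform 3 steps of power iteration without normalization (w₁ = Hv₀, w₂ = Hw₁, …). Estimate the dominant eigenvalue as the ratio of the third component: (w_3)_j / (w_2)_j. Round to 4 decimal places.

6.7710

w1 = Hv₀ = (1·1 + 3·(-3) + 3·(-3); (-2)·1 + (-2)·(-3) + 3·(-3); 3·1 + 1·(-3) + 5·(-3)) = (-17, -5, -15)
w2 = Hw1 = (1·(-17) + 3·(-5) + 3·(-15); (-2)·(-17) + (-2)·(-5) + 3·(-15); 3·(-17) + 1·(-5) + 5·(-15)) = (-77, -1, -131)
w3 = Hw2 = (-473, -237, -887)
Ratio at component: -887 / -131 = 6.7710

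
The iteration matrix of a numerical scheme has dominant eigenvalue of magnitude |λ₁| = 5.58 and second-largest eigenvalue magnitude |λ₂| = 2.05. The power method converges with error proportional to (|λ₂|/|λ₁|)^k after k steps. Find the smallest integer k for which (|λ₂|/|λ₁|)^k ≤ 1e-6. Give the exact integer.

|λ₂/λ₁| = 2.05/5.58 = 0.36738
Need k ≥ ln(1e-6) / ln(0.36738) = -13.8155 / -1.0013 ≈ 13.797
Smallest integer k satisfying the bound: 14

14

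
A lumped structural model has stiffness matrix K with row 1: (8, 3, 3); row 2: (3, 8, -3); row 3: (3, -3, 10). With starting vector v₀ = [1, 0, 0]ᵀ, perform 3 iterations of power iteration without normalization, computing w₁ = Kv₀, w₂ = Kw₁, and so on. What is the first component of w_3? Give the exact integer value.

w1 = Kv₀ = (8·1 + 3·0 + 3·0; 3·1 + 8·0 + (-3)·0; 3·1 + (-3)·0 + 10·0) = (8, 3, 3)
w2 = Kw1 = (8·8 + 3·3 + 3·3; 3·8 + 8·3 + (-3)·3; 3·8 + (-3)·3 + 10·3) = (82, 39, 45)
w3 = Kw2 = (908, 423, 579)
The requested component of w3 is 908.

908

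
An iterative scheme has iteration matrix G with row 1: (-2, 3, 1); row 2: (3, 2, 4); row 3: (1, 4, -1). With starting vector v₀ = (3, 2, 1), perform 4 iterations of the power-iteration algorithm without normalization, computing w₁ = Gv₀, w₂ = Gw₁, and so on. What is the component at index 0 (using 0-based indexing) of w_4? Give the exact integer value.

w1 = Gv₀ = ((-2)·3 + 3·2 + 1·1; 3·3 + 2·2 + 4·1; 1·3 + 4·2 + (-1)·1) = (1, 17, 10)
w2 = Gw1 = ((-2)·1 + 3·17 + 1·10; 3·1 + 2·17 + 4·10; 1·1 + 4·17 + (-1)·10) = (59, 77, 59)
w3 = Gw2 = (172, 567, 308)
w4 = Gw3 = (1665, 2882, 2132)
The requested component of w4 is 1665.

1665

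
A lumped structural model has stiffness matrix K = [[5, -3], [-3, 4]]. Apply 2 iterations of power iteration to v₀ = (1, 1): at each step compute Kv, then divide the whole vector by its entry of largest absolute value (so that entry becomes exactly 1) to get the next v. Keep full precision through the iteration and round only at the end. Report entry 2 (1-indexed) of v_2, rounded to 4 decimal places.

-0.2857

Kv0 = (2.00000, 1.00000); divide by 2.00000 → v1 = (1.00000, 0.50000)
Kv1 = (3.50000, -1.00000); divide by 3.50000 → v2 = (1.00000, -0.28571)
Requested entry of v2: -2/7 = -0.2857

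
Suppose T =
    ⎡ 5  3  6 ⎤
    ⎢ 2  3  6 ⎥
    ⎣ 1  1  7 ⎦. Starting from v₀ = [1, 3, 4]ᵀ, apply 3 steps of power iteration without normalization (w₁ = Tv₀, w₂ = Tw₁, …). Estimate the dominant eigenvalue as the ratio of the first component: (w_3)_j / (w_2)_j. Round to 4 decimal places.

λ ≈ 10.9569

w1 = Tv₀ = (5·1 + 3·3 + 6·4; 2·1 + 3·3 + 6·4; 1·1 + 1·3 + 7·4) = (38, 35, 32)
w2 = Tw1 = (5·38 + 3·35 + 6·32; 2·38 + 3·35 + 6·32; 1·38 + 1·35 + 7·32) = (487, 373, 297)
w3 = Tw2 = (5336, 3875, 2939)
Ratio at component: 5336 / 487 = 10.9569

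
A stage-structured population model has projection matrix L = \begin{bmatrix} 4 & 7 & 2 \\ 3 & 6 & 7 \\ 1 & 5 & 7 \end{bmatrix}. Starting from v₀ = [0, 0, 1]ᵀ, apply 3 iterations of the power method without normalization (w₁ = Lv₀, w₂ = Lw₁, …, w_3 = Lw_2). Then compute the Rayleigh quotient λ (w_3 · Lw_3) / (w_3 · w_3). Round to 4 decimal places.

14.2903

w1 = Lv₀ = (2, 7, 7)
w2 = Lw1 = (71, 97, 86)
w3 = Lw2 = (1135, 1397, 1158)
Lw3 = (16635, 19893, 16226)
w3·Lw3 = 1135·16635 + 1397·19893 + 1158·16226 = 65460954; w3·w3 = 1135·1135 + 1397·1397 + 1158·1158 = 4580798
λ ≈ 65460954/4580798 = 14.2903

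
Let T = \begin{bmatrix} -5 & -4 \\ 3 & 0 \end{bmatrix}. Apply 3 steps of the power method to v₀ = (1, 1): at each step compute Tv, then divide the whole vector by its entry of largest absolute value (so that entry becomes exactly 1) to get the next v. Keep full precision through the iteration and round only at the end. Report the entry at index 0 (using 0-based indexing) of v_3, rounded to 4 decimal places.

Tv0 = (-9.00000, 3.00000); divide by -9.00000 → v1 = (1.00000, -0.33333)
Tv1 = (-3.66667, 3.00000); divide by -3.66667 → v2 = (1.00000, -0.81818)
Tv2 = (-1.72727, 3.00000); divide by 3.00000 → v3 = (-0.57576, 1.00000)
Requested entry of v3: -57/99 = -0.5758

-0.5758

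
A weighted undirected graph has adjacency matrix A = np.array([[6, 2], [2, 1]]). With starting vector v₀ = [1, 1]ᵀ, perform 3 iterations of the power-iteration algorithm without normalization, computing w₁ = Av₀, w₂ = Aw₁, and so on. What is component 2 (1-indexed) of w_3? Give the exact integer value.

w1 = Av₀ = (6·1 + 2·1; 2·1 + 1·1) = (8, 3)
w2 = Aw1 = (6·8 + 2·3; 2·8 + 1·3) = (54, 19)
w3 = Aw2 = (362, 127)
The requested component of w3 is 127.

127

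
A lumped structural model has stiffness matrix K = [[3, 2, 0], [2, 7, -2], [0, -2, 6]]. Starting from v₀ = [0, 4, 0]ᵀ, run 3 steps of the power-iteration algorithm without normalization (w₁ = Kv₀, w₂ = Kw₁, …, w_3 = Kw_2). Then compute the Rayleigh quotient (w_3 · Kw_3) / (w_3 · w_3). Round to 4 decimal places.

w1 = Kv₀ = (8, 28, -8)
w2 = Kw1 = (80, 228, -104)
w3 = Kw2 = (696, 1964, -1080)
Kw3 = (6016, 17300, -10408)
w3·Kw3 = 696·6016 + 1964·17300 + (-1080)·(-10408) = 49404976; w3·w3 = 696·696 + 1964·1964 + (-1080)·(-1080) = 5508112
λ ≈ 49404976/5508112 = 8.9695

8.9695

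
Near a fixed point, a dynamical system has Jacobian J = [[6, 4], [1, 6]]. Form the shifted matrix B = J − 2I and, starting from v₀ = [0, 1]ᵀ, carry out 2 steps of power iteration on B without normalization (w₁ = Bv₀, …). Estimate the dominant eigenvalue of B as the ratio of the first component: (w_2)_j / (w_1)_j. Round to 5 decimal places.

8.00000

B = J − 2I has rows (4, 4); (1, 4)
w1 = Bv₀ = (4·0 + 4·1; 1·0 + 4·1) = (4, 4)
w2 = Bw1 = (4·4 + 4·4; 1·4 + 4·4) = (32, 20)
Ratio: 32/4 = 8.00000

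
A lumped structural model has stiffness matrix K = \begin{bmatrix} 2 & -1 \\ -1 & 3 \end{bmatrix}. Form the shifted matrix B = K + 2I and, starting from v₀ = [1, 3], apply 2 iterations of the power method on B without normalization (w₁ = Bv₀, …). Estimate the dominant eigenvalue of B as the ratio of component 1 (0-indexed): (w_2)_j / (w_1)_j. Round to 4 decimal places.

B = K + 2I has rows (4, -1); (-1, 5)
w1 = Bv₀ = (1, 14)
w2 = Bw1 = (-10, 69)
Ratio: 69/14 = 4.9286

μ ≈ 4.9286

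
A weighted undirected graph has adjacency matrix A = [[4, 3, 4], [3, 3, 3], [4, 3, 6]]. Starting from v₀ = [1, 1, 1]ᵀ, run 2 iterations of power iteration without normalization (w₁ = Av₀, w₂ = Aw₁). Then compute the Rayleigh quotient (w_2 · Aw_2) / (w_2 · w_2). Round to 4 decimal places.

11.2730

w1 = Av₀ = (11, 9, 13)
w2 = Aw1 = (123, 99, 149)
Aw2 = (1385, 1113, 1683)
w2·Aw2 = 123·1385 + 99·1113 + 149·1683 = 531309; w2·w2 = 123·123 + 99·99 + 149·149 = 47131
λ ≈ 531309/47131 = 11.2730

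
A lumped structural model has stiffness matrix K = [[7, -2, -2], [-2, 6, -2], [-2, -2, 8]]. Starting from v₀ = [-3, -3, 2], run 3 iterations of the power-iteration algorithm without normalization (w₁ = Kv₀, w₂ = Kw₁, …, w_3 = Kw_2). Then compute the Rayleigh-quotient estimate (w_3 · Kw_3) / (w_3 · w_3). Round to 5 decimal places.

λ ≈ 9.61308

w1 = Kv₀ = (7·(-3) + (-2)·(-3) + (-2)·2; (-2)·(-3) + 6·(-3) + (-2)·2; (-2)·(-3) + (-2)·(-3) + 8·2) = (-19, -16, 28)
w2 = Kw1 = (7·(-19) + (-2)·(-16) + (-2)·28; (-2)·(-19) + 6·(-16) + (-2)·28; (-2)·(-19) + (-2)·(-16) + 8·28) = (-157, -114, 294)
w3 = Kw2 = (-1459, -958, 2894)
Kw3 = (-14085, -8618, 27986)
w3·Kw3 = (-1459)·(-14085) + (-958)·(-8618) + 2894·27986 = 109797543; w3·w3 = (-1459)·(-1459) + (-958)·(-958) + 2894·2894 = 11421681
λ ≈ 109797543/11421681 = 9.61308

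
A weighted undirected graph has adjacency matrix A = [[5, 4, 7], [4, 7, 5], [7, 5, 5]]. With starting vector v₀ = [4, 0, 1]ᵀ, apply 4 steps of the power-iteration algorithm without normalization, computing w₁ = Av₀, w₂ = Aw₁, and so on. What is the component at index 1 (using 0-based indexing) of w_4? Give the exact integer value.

w1 = Av₀ = (27, 21, 33)
w2 = Aw1 = (450, 420, 459)
w3 = Aw2 = (7143, 7035, 7545)
w4 = Aw3 = (116670, 115542, 122901)
The requested component of w4 is 115542.

115542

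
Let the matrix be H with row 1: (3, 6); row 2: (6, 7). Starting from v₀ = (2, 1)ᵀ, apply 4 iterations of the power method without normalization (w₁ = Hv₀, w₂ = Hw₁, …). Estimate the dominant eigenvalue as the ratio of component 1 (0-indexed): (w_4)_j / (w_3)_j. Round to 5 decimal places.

λ ≈ 11.31692

w1 = Hv₀ = (12, 19)
w2 = Hw1 = (150, 205)
w3 = Hw2 = (1680, 2335)
w4 = Hw3 = (19050, 26425)
Ratio at component: 26425 / 2335 = 11.31692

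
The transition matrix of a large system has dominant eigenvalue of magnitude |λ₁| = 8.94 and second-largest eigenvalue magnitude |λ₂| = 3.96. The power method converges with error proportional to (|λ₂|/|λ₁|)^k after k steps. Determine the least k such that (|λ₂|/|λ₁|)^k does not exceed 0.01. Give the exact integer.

|λ₂/λ₁| = 3.96/8.94 = 0.44295
Need k ≥ ln(0.01) / ln(0.44295) = -4.6052 / -0.8143 ≈ 5.655
Smallest integer k satisfying the bound: 6

6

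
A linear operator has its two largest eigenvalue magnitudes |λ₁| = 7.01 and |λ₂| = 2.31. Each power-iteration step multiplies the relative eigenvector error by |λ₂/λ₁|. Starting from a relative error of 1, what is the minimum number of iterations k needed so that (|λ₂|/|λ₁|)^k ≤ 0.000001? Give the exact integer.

|λ₂/λ₁| = 2.31/7.01 = 0.32953
Need k ≥ ln(0.000001) / ln(0.32953) = -13.8155 / -1.1101 ≈ 12.445
Smallest integer k satisfying the bound: 13

13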